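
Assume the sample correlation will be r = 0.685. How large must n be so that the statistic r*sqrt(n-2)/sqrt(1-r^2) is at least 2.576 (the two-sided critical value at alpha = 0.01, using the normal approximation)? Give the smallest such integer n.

Need r·√(n−2)/√(1−r²) ≥ 2.576
√(n−2) ≥ 2.576·√(1−0.469225) / 0.685 = 2.576·0.728543 / 0.685 = 2.7397
n−2 ≥ 7.5060  ⇒  n ≥ 9.5060
Smallest integer n = 10

10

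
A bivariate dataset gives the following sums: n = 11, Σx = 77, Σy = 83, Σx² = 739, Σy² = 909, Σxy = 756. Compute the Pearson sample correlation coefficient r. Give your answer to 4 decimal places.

0.7359

Numerator: nΣxy − (Σx)(Σy) = 11·756 − (77)(83) = 1925
Denominator: √[(nΣx²−(Σx)²)(nΣy²−(Σy)²)]
  nΣx²−(Σx)² = 11·739 − 5929 = 2200;  nΣy²−(Σy)² = 11·909 − 6889 = 3110
  √(2200·3110) = √6842000 = 2615.7217
r = 1925 / 2615.7217 = 0.7359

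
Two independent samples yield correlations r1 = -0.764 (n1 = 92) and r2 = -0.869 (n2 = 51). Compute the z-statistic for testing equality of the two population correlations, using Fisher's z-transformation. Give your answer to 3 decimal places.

1.805

Fisher z-transforms: z1 = atanh(-0.764) = -1.005754, z2 = atanh(-0.869) = -1.328981; difference d = 0.323227
Var(d) = 1/89 + 1/48 = 0.0112360 + 0.0208333 = 0.0320693
z = d/√Var(d) = 0.323227 / √0.0320693 = 0.323227 / 0.179079 = 1.805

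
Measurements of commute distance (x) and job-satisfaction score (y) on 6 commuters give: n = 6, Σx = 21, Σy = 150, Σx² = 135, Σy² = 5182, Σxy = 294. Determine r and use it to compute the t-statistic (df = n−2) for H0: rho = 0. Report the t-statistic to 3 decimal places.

Numerator: nΣxy − (Σx)(Σy) = 6·294 − (21)(150) = -1386
Denominator: √[(nΣx²−(Σx)²)(nΣy²−(Σy)²)]
  nΣx²−(Σx)² = 6·135 − 441 = 369;  nΣy²−(Σy)² = 6·5182 − 22500 = 8592
  √(369·8592) = √3170448 = 1780.5752
r = -1386 / 1780.5752 = -0.7784
t = r·√(n−2)/√(1−r²) = -0.7784·√4 / √(1−0.605907) = -1.556800 / 0.627768 = -2.480

-2.480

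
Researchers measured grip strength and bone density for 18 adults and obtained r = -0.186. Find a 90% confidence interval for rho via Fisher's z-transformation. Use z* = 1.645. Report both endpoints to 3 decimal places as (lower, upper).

Fisher z: z_r = atanh(r) = ½·ln((1+(-0.186))/(1−(-0.186))) = -0.188191
SE(z) = 1/√(n−3) = 1/√15 = 0.258199
90% ⇒ z* = 1.645; margin = 1.645·0.258199 = 0.424737
CI on z-scale: (-0.612928, 0.236546)
Back-transform: tanh(-0.612928) = -0.546185, tanh(0.236546) = 0.232231

(-0.546, 0.232)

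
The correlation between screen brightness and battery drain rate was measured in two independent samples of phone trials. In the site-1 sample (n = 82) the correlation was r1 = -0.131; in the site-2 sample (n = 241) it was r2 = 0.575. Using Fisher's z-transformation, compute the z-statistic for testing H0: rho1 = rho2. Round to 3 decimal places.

Fisher z-transforms: z1 = atanh(-0.131) = -0.131757, z2 = atanh(0.575) = 0.654961; difference d = -0.786718
Var(d) = 1/79 + 1/238 = 0.0126582 + 0.0042017 = 0.0168599
z = d/√Var(d) = -0.786718 / √0.0168599 = -0.786718 / 0.129846 = -6.059

-6.059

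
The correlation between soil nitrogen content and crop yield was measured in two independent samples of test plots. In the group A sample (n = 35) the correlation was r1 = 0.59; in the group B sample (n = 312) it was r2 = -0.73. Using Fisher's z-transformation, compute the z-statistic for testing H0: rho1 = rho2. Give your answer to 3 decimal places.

Fisher z-transforms: z1 = atanh(0.59) = 0.677666, z2 = atanh(-0.73) = -0.928727; difference d = 1.606393
Var(d) = 1/32 + 1/309 = 0.0312500 + 0.0032362 = 0.0344862
z = d/√Var(d) = 1.606393 / √0.0344862 = 1.606393 / 0.185705 = 8.650

8.650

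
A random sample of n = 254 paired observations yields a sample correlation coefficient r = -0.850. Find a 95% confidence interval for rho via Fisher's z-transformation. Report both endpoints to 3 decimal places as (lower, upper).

z_r = atanh(-0.850) = -1.256153;  SE = 1/√(n−3) = 1/√251 = 0.063119
z-limits: -1.256153 ± 1.960·0.063119 = -1.256153 ± 0.123713 = [-1.379866, -1.132440]
ρ-limits: (tanh -1.379866, tanh -1.132440) = (-0.881, -0.812)

(-0.881, -0.812)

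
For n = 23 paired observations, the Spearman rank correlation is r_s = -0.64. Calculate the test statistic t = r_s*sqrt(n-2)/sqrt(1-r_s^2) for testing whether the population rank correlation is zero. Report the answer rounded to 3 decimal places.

-3.817

t = r_s·√(n−2) / √(1−r_s²) with r_s = -0.64, n = 23
  = -0.64·√21 / √(1 − 0.4096)
  = -0.64·4.582576 / 0.768375
  = -2.932849 / 0.768375 = -3.817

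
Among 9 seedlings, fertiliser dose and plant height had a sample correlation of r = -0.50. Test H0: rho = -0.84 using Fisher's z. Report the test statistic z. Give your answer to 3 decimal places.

z_r = atanh(-0.50) = -0.549306,  z_0 = atanh(-0.84) = -1.221174
SE = 1/√(n−3) = 1/√6 = 0.408248
z = (z_r − z_0)/SE = (-0.549306 − (-1.221174)) / 0.408248 = 0.671868 / 0.408248 = 1.646

1.646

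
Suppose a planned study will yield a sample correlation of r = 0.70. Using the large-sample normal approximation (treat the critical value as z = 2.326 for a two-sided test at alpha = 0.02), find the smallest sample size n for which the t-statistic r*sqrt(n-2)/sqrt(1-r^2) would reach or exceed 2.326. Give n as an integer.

8

Need r·√(n−2)/√(1−r²) ≥ 2.326
√(n−2) ≥ 2.326·√(1−0.4900) / 0.70 = 2.326·0.714143 / 0.70 = 2.3730
n−2 ≥ 5.6311  ⇒  n ≥ 7.6311
Smallest integer n = 8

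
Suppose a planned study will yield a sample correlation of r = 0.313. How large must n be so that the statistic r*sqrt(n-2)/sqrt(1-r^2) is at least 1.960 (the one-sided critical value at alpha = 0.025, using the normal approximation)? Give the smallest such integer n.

r√(n−2)/√(1−r²) ≥ 1.960  ⇔  n−2 ≥ (1.960)²·(1−r²)/r²
(1−r²)/r² = (1−0.097969)/0.097969 = 9.2073
n ≥ 2 + 3.8416·9.2073 = 2 + 35.3708 = 37.3708
⌈37.3708⌉ = 38

38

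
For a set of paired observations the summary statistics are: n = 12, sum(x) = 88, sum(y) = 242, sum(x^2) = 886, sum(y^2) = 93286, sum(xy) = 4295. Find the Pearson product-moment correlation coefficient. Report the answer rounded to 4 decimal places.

0.5464

Numerator: nΣxy − (Σx)(Σy) = 12·4295 − (88)(242) = 30244
Denominator: √[(nΣx²−(Σx)²)(nΣy²−(Σy)²)]
  nΣx²−(Σx)² = 12·886 − 7744 = 2888;  nΣy²−(Σy)² = 12·93286 − 58564 = 1060868
  √(2888·1060868) = √3063786784 = 55351.4840
r = 30244 / 55351.4840 = 0.5464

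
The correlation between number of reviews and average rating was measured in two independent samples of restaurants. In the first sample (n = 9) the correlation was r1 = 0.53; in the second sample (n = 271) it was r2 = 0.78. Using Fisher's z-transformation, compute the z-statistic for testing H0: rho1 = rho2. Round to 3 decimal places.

Fisher z-transforms: z1 = atanh(0.53) = 0.590145, z2 = atanh(0.78) = 1.045371; difference d = -0.455226
Var(d) = 1/6 + 1/268 = 0.1666667 + 0.0037313 = 0.1703980
z = d/√Var(d) = -0.455226 / √0.1703980 = -0.455226 / 0.412793 = -1.103

-1.103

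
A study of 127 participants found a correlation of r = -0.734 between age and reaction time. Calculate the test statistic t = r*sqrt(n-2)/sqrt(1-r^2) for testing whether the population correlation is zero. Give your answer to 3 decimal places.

-12.083

1 − r² = 1 − 0.538756 = 0.461244;  √(1−r²) = 0.679149
√(n−2) = √125 = 11.180340
t = r·√(n−2)/√(1−r²) = -0.734 · 11.180340 / 0.679149 = -12.083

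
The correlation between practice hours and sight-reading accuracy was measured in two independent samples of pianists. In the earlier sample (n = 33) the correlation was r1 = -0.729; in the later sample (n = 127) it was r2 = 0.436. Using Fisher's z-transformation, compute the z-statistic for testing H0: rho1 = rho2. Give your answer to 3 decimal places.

-6.851

Fisher z-transforms: z1 = atanh(-0.729) = -0.926590, z2 = atanh(0.436) = 0.467281; difference d = -1.393871
Var(d) = 1/30 + 1/124 = 0.0333333 + 0.0080645 = 0.0413978
z = d/√Var(d) = -1.393871 / √0.0413978 = -1.393871 / 0.203464 = -6.851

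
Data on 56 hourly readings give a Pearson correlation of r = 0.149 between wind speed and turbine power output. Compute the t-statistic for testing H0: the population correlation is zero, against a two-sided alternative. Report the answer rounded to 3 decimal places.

1 − r² = 1 − 0.022201 = 0.977799;  √(1−r²) = 0.988837
√(n−2) = √54 = 7.348469
t = r·√(n−2)/√(1−r²) = 0.149 · 7.348469 / 0.988837 = 1.107

1.107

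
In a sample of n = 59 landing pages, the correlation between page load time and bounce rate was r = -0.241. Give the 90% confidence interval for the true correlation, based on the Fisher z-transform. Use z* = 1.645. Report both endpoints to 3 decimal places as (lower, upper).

Fisher z: z_r = atanh(r) = ½·ln((1+(-0.241))/(1−(-0.241))) = -0.245836
SE(z) = 1/√(n−3) = 1/√56 = 0.133631
90% ⇒ z* = 1.645; margin = 1.645·0.133631 = 0.219823
CI on z-scale: (-0.465659, -0.026013)
Back-transform: tanh(-0.465659) = -0.434685, tanh(-0.026013) = -0.026007

(-0.435, -0.026)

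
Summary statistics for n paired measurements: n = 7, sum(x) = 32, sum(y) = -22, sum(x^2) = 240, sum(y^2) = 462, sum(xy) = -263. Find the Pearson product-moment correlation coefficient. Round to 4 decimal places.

-0.8465

Numerator: nΣxy − (Σx)(Σy) = 7·(-263) − (32)(-22) = -1137
Denominator: √[(nΣx²−(Σx)²)(nΣy²−(Σy)²)]
  nΣx²−(Σx)² = 7·240 − 1024 = 656;  nΣy²−(Σy)² = 7·462 − 484 = 2750
  √(656·2750) = √1804000 = 1343.1307
r = -1137 / 1343.1307 = -0.8465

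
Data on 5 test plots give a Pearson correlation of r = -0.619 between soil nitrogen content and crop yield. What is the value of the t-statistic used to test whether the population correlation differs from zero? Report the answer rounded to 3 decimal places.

-1.365

1 − r² = 1 − 0.383161 = 0.616839;  √(1−r²) = 0.785391
√(n−2) = √3 = 1.732051
t = r·√(n−2)/√(1−r²) = -0.619 · 1.732051 / 0.785391 = -1.365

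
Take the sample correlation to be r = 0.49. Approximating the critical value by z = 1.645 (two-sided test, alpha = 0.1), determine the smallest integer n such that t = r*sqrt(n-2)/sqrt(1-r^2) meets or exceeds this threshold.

11

Need r·√(n−2)/√(1−r²) ≥ 1.645
√(n−2) ≥ 1.645·√(1−0.2401) / 0.49 = 1.645·0.871722 / 0.49 = 2.9265
n−2 ≥ 8.5644  ⇒  n ≥ 10.5644
Smallest integer n = 11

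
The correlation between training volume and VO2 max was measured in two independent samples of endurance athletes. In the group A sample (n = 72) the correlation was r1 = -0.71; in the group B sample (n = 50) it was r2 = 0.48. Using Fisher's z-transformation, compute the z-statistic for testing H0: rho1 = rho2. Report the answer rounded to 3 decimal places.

z1 = atanh(-0.71) = -0.887184,  z2 = atanh(0.48) = 0.522984
SE = √(1/(n1−3) + 1/(n2−3)) = √(1/69 + 1/47) = √(0.0144928 + 0.0212766) = √0.0357694 = 0.189128
z = (z1 − z2)/SE = (-0.887184 − 0.522984) / 0.189128 = -1.410168 / 0.189128 = -7.456

-7.456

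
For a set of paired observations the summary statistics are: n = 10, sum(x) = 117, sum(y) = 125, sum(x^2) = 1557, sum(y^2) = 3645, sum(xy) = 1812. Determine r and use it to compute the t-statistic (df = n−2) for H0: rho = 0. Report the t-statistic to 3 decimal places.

Numerator: nΣxy − (Σx)(Σy) = 10·1812 − (117)(125) = 3495
Denominator: √[(nΣx²−(Σx)²)(nΣy²−(Σy)²)]
  nΣx²−(Σx)² = 10·1557 − 13689 = 1881;  nΣy²−(Σy)² = 10·3645 − 15625 = 20825
  √(1881·20825) = √39171825 = 6258.7399
r = 3495 / 6258.7399 = 0.5584
t = r·√(n−2)/√(1−r²) = 0.5584·√8 / √(1−0.311811) = 1.579394 / 0.829572 = 1.904

1.904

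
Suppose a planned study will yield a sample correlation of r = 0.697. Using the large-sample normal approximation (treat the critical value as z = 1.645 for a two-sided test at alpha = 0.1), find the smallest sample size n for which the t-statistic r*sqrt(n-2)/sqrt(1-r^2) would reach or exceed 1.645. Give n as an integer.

Need r·√(n−2)/√(1−r²) ≥ 1.645
√(n−2) ≥ 1.645·√(1−0.485809) / 0.697 = 1.645·0.717071 / 0.697 = 1.6924
n−2 ≥ 2.8642  ⇒  n ≥ 4.8642
Smallest integer n = 5

5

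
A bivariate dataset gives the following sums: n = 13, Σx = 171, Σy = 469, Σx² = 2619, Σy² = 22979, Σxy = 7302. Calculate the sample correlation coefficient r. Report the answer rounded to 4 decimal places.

0.7569

S_xy = nΣxy − ΣxΣy = 13·7302 − 171·469 = 94926 − 80199 = 14727
S_xx = nΣx² − (Σx)² = 13·2619 − 171² = 34047 − 29241 = 4806
S_yy = nΣy² − (Σy)² = 13·22979 − 469² = 298727 − 219961 = 78766
r = S_xy / √(S_xx·S_yy) = 14727 / √(4806·78766) = 14727 / √378549396 = 14727 / 19456.3459 = 0.7569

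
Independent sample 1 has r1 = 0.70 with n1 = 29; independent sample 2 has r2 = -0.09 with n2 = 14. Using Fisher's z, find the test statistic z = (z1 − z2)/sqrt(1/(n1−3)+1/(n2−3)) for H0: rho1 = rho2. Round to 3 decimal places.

z1 = atanh(0.70) = 0.867301,  z2 = atanh(-0.09) = -0.090244
SE = √(1/(n1−3) + 1/(n2−3)) = √(1/26 + 1/11) = √(0.0384615 + 0.0909091) = √0.1293706 = 0.359681
z = (z1 − z2)/SE = (0.867301 − (-0.090244)) / 0.359681 = 0.957545 / 0.359681 = 2.662

2.662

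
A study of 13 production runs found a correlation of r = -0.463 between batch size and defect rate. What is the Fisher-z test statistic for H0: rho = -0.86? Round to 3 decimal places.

2.505

z_r = atanh(-0.463) = -0.501123,  z_0 = atanh(-0.86) = -1.293345
SE = 1/√(n−3) = 1/√10 = 0.316228
z = (z_r − z_0)/SE = (-0.501123 − (-1.293345)) / 0.316228 = 0.792222 / 0.316228 = 2.505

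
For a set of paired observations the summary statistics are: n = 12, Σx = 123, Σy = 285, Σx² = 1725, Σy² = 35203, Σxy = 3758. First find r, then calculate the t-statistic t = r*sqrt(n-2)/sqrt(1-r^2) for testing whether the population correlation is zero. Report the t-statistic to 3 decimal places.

Numerator: nΣxy − (Σx)(Σy) = 12·3758 − (123)(285) = 10041
Denominator: √[(nΣx²−(Σx)²)(nΣy²−(Σy)²)]
  nΣx²−(Σx)² = 12·1725 − 15129 = 5571;  nΣy²−(Σy)² = 12·35203 − 81225 = 341211
  √(5571·341211) = √1900886481 = 43599.1569
r = 10041 / 43599.1569 = 0.2303
t = r·√(n−2)/√(1−r²) = 0.2303·√10 / √(1−0.053038) = 0.728273 / 0.973120 = 0.748

0.748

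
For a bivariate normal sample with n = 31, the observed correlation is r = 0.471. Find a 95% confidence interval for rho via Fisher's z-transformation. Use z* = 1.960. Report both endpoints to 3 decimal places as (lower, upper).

(0.140, 0.707)

Fisher z: z_r = atanh(r) = ½·ln((1+0.471)/(1−0.471)) = 0.511355
SE(z) = 1/√(n−3) = 1/√28 = 0.188982
95% ⇒ z* = 1.960; margin = 1.960·0.188982 = 0.370405
CI on z-scale: (0.140950, 0.881760)
Back-transform: tanh(0.140950) = 0.140024, tanh(0.881760) = 0.707300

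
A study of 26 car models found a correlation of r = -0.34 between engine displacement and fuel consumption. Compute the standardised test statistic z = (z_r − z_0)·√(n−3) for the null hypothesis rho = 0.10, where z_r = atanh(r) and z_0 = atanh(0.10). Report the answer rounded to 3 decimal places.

Fisher z: atanh(-0.34) = -0.354093, atanh(0.10) = 0.100335
z = (z_r − z_0)·√(n−3) = (-0.354093 − 0.100335)·√23 = -0.454428 · 4.795832 = -2.179

-2.179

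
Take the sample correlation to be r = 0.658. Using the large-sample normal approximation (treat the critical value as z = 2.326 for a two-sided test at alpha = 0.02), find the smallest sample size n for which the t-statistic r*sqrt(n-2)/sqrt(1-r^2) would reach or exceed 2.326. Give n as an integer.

10

r√(n−2)/√(1−r²) ≥ 2.326  ⇔  n−2 ≥ (2.326)²·(1−r²)/r²
(1−r²)/r² = (1−0.432964)/0.432964 = 1.3097
n ≥ 2 + 5.410276·1.3097 = 2 + 7.0858 = 9.0858
⌈9.0858⌉ = 10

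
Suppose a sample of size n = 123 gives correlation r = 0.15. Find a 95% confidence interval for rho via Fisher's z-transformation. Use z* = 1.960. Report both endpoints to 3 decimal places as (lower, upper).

z_r = atanh(0.15) = 0.151140;  SE = 1/√(n−3) = 1/√120 = 0.091287
z-limits: 0.151140 ± 1.960·0.091287 = 0.151140 ± 0.178923 = [-0.027783, 0.330063]
ρ-limits: (tanh -0.027783, tanh 0.330063) = (-0.028, 0.319)

(-0.028, 0.319)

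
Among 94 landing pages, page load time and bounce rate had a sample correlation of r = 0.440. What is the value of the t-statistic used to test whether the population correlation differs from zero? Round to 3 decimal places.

1 − r² = 1 − 0.193600 = 0.806400;  √(1−r²) = 0.897998
√(n−2) = √92 = 9.591663
t = r·√(n−2)/√(1−r²) = 0.440 · 9.591663 / 0.897998 = 4.700

4.700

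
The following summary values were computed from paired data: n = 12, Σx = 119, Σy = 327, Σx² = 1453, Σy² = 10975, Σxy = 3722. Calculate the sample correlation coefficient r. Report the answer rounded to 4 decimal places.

S_xy = nΣxy − ΣxΣy = 12·3722 − 119·327 = 44664 − 38913 = 5751
S_xx = nΣx² − (Σx)² = 12·1453 − 119² = 17436 − 14161 = 3275
S_yy = nΣy² − (Σy)² = 12·10975 − 327² = 131700 − 106929 = 24771
r = S_xy / √(S_xx·S_yy) = 5751 / √(3275·24771) = 5751 / √81125025 = 5751 / 9006.9432 = 0.6385

0.6385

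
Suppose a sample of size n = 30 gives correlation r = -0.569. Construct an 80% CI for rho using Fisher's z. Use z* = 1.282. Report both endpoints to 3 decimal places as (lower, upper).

Fisher z: z_r = atanh(r) = ½·ln((1+(-0.569))/(1−(-0.569))) = -0.646043
SE(z) = 1/√(n−3) = 1/√27 = 0.192450
80% ⇒ z* = 1.282; margin = 1.282·0.192450 = 0.246721
CI on z-scale: (-0.892764, -0.399322)
Back-transform: tanh(-0.892764) = -0.712756, tanh(-0.399322) = -0.379369

(-0.713, -0.379)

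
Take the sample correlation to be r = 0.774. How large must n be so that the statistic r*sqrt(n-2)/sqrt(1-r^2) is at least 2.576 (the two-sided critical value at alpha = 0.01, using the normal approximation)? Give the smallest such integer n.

7

Need r·√(n−2)/√(1−r²) ≥ 2.576
√(n−2) ≥ 2.576·√(1−0.599076) / 0.774 = 2.576·0.633186 / 0.774 = 2.1073
n−2 ≥ 4.4407  ⇒  n ≥ 6.4407
Smallest integer n = 7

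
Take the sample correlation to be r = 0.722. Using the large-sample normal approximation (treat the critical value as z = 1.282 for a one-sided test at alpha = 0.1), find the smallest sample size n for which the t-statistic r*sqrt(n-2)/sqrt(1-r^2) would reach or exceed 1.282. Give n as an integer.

4

Need r·√(n−2)/√(1−r²) ≥ 1.282
√(n−2) ≥ 1.282·√(1−0.521284) / 0.722 = 1.282·0.691893 / 0.722 = 1.2285
n−2 ≥ 1.5092  ⇒  n ≥ 3.5092
Smallest integer n = 4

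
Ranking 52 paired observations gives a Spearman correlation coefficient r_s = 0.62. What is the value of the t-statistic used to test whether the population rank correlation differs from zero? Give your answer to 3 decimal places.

1 − r_s² = 1 − 0.3844 = 0.6156;  √(1−r_s²) = 0.784602
√(n−2) = √50 = 7.071068
t = r_s·√(n−2)/√(1−r_s²) = 0.62 · 7.071068 / 0.784602 = 5.588

5.588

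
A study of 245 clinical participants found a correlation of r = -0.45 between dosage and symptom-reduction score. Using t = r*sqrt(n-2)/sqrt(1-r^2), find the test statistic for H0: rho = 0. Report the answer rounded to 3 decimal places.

t = r·√(n−2) / √(1−r²) with r = -0.45, n = 245
  = -0.45·√243 / √(1 − 0.2025)
  = -0.45·15.588457 / 0.893029
  = -7.014806 / 0.893029 = -7.855

-7.855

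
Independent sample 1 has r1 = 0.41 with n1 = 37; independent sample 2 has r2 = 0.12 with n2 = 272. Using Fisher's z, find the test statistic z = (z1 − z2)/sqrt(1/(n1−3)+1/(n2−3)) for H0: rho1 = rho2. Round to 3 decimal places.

1.731

Fisher z-transforms: z1 = atanh(0.41) = 0.435611, z2 = atanh(0.12) = 0.120581; difference d = 0.315030
Var(d) = 1/34 + 1/269 = 0.0294118 + 0.0037175 = 0.0331293
z = d/√Var(d) = 0.315030 / √0.0331293 = 0.315030 / 0.182015 = 1.731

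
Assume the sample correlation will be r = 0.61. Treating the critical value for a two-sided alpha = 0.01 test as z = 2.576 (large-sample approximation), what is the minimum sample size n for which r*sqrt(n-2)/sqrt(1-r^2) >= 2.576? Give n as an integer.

r√(n−2)/√(1−r²) ≥ 2.576  ⇔  n−2 ≥ (2.576)²·(1−r²)/r²
(1−r²)/r² = (1−0.3721)/0.3721 = 1.6874
n ≥ 2 + 6.635776·1.6874 = 2 + 11.1972 = 13.1972
⌈13.1972⌉ = 14

14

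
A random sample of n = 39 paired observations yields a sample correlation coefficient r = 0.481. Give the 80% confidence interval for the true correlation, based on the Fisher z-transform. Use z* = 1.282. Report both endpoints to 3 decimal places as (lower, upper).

(0.301, 0.628)

Fisher z: z_r = atanh(r) = ½·ln((1+0.481)/(1−0.481)) = 0.524284
SE(z) = 1/√(n−3) = 1/√36 = 0.166667
80% ⇒ z* = 1.282; margin = 1.282·0.166667 = 0.213667
CI on z-scale: (0.310617, 0.737951)
Back-transform: tanh(0.310617) = 0.300998, tanh(0.737951) = 0.627906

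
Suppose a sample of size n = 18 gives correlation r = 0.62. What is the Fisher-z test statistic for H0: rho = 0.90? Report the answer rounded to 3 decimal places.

-2.894

z_r = atanh(0.62) = 0.725005,  z_0 = atanh(0.90) = 1.472219
SE = 1/√(n−3) = 1/√15 = 0.258199
z = (z_r − z_0)/SE = (0.725005 − 1.472219) / 0.258199 = -0.747214 / 0.258199 = -2.894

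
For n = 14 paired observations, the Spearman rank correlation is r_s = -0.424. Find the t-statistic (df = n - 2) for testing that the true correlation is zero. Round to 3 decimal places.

-1.622

t = r_s·√(n−2) / √(1−r_s²) with r_s = -0.424, n = 14
  = -0.424·√12 / √(1 − 0.179776)
  = -0.424·3.464102 / 0.905662
  = -1.468779 / 0.905662 = -1.622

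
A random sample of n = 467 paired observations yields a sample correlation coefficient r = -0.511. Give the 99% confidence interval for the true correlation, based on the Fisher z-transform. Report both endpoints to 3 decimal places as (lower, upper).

(-0.594, -0.417)

z_r = atanh(-0.511) = -0.564082;  SE = 1/√(n−3) = 1/√464 = 0.046424
z-limits: -0.564082 ± 2.576·0.046424 = -0.564082 ± 0.119588 = [-0.683670, -0.444494]
ρ-limits: (tanh -0.683670, tanh -0.444494) = (-0.594, -0.417)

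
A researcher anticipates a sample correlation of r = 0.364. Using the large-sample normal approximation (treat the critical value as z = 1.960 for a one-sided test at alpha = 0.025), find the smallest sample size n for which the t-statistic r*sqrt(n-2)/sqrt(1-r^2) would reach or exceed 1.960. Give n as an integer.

r√(n−2)/√(1−r²) ≥ 1.960  ⇔  n−2 ≥ (1.960)²·(1−r²)/r²
(1−r²)/r² = (1−0.132496)/0.132496 = 6.5474
n ≥ 2 + 3.8416·6.5474 = 2 + 25.1525 = 27.1525
⌈27.1525⌉ = 28

28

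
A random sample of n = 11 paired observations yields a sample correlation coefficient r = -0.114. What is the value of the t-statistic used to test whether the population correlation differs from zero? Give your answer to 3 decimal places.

-0.344

t = r·√(n−2) / √(1−r²) with r = -0.114, n = 11
  = -0.114·√9 / √(1 − 0.012996)
  = -0.114·3.000000 / 0.993481
  = -0.342000 / 0.993481 = -0.344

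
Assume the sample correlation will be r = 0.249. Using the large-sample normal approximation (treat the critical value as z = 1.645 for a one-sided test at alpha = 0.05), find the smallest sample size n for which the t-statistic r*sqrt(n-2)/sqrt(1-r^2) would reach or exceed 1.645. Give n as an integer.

43

r√(n−2)/√(1−r²) ≥ 1.645  ⇔  n−2 ≥ (1.645)²·(1−r²)/r²
(1−r²)/r² = (1−0.062001)/0.062001 = 15.1288
n ≥ 2 + 2.706025·15.1288 = 2 + 40.9389 = 42.9389
⌈42.9389⌉ = 43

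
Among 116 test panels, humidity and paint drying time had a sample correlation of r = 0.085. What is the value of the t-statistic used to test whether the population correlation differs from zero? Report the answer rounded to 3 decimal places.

0.911

t = r·√(n−2) / √(1−r²) with r = 0.085, n = 116
  = 0.085·√114 / √(1 − 0.007225)
  = 0.085·10.677078 / 0.996381
  = 0.907552 / 0.996381 = 0.911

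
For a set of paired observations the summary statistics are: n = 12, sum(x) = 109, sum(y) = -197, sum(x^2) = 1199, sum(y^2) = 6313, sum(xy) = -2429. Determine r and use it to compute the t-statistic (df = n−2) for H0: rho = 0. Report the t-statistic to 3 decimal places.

Numerator: nΣxy − (Σx)(Σy) = 12·(-2429) − (109)(-197) = -7675
Denominator: √[(nΣx²−(Σx)²)(nΣy²−(Σy)²)]
  nΣx²−(Σx)² = 12·1199 − 11881 = 2507;  nΣy²−(Σy)² = 12·6313 − 38809 = 36947
  √(2507·36947) = √92626129 = 9624.2469
r = -7675 / 9624.2469 = -0.7975
t = r·√(n−2)/√(1−r²) = -0.7975·√10 / √(1−0.636006) = -2.521916 / 0.603319 = -4.180

-4.180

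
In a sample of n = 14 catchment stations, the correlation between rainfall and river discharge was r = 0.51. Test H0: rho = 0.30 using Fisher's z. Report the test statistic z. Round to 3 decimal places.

0.840

z_r = atanh(0.51) = 0.562730,  z_0 = atanh(0.30) = 0.309520
SE = 1/√(n−3) = 1/√11 = 0.301511
z = (z_r − z_0)/SE = (0.562730 − 0.309520) / 0.301511 = 0.253210 / 0.301511 = 0.840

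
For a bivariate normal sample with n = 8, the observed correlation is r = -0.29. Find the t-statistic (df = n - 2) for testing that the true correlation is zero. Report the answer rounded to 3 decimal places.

1 − r² = 1 − 0.0841 = 0.9159;  √(1−r²) = 0.957027
√(n−2) = √6 = 2.449490
t = r·√(n−2)/√(1−r²) = -0.29 · 2.449490 / 0.957027 = -0.742

-0.742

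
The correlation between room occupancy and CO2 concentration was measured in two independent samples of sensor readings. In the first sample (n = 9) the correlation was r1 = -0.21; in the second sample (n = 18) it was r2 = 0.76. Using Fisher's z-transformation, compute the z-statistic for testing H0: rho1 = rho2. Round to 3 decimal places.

Fisher z-transforms: z1 = atanh(-0.21) = -0.213171, z2 = atanh(0.76) = 0.996215; difference d = -1.209386
Var(d) = 1/6 + 1/15 = 0.1666667 + 0.0666667 = 0.2333334
z = d/√Var(d) = -1.209386 / √0.2333334 = -1.209386 / 0.483046 = -2.504

-2.504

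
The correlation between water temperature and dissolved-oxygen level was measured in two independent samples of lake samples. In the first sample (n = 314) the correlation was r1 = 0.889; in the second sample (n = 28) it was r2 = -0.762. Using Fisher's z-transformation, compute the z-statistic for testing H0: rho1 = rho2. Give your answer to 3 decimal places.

11.632

Fisher z-transforms: z1 = atanh(0.889) = 1.417136, z2 = atanh(-0.762) = -1.000967; difference d = 2.418103
Var(d) = 1/311 + 1/25 = 0.0032154 + 0.0400000 = 0.0432154
z = d/√Var(d) = 2.418103 / √0.0432154 = 2.418103 / 0.207883 = 11.632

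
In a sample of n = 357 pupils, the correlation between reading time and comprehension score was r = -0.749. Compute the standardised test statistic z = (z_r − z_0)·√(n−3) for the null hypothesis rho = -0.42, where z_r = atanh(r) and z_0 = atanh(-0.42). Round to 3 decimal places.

z_r = atanh(-0.749) = -0.970673,  z_0 = atanh(-0.42) = -0.447692
SE = 1/√(n−3) = 1/√354 = 0.053149
z = (z_r − z_0)/SE = (-0.970673 − (-0.447692)) / 0.053149 = -0.522981 / 0.053149 = -9.840

-9.840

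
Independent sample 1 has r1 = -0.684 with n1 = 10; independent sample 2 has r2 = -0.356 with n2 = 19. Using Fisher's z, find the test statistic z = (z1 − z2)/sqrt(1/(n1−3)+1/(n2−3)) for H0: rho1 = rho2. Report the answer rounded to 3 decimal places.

-1.025

z1 = atanh(-0.684) = -0.836592,  z2 = atanh(-0.356) = -0.372298
SE = √(1/(n1−3) + 1/(n2−3)) = √(1/7 + 1/16) = √(0.1428571 + 0.0625000) = √0.2053571 = 0.453163
z = (z1 − z2)/SE = (-0.836592 − (-0.372298)) / 0.453163 = -0.464294 / 0.453163 = -1.025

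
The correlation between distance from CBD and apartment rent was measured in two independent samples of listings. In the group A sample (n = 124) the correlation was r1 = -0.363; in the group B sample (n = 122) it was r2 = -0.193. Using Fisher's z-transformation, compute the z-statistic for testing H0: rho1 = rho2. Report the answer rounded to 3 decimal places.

Fisher z-transforms: z1 = atanh(-0.363) = -0.380337, z2 = atanh(-0.193) = -0.195451; difference d = -0.184886
Var(d) = 1/121 + 1/119 = 0.0082645 + 0.0084034 = 0.0166679
z = d/√Var(d) = -0.184886 / √0.0166679 = -0.184886 / 0.129104 = -1.432

-1.432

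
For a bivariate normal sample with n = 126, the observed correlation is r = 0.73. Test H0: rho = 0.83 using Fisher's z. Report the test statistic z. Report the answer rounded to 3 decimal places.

Fisher z: atanh(0.73) = 0.928727, atanh(0.83) = 1.188136
z = (z_r − z_0)·√(n−3) = (0.928727 − 1.188136)·√123 = -0.259409 · 11.090537 = -2.877

-2.877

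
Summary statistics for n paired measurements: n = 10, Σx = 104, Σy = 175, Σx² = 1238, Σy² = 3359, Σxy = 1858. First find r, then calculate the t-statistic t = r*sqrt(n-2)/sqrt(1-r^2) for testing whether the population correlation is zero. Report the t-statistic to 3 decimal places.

Numerator: nΣxy − (Σx)(Σy) = 10·1858 − (104)(175) = 380
Denominator: √[(nΣx²−(Σx)²)(nΣy²−(Σy)²)]
  nΣx²−(Σx)² = 10·1238 − 10816 = 1564;  nΣy²−(Σy)² = 10·3359 − 30625 = 2965
  √(1564·2965) = √4637260 = 2153.4298
r = 380 / 2153.4298 = 0.1765
t = r·√(n−2)/√(1−r²) = 0.1765·√8 / √(1−0.031152) = 0.499217 / 0.984301 = 0.507

0.507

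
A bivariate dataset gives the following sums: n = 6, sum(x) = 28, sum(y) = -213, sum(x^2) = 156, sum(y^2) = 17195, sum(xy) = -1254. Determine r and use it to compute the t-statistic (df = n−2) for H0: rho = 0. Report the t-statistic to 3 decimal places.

Numerator: nΣxy − (Σx)(Σy) = 6·(-1254) − (28)(-213) = -1560
Denominator: √[(nΣx²−(Σx)²)(nΣy²−(Σy)²)]
  nΣx²−(Σx)² = 6·156 − 784 = 152;  nΣy²−(Σy)² = 6·17195 − 45369 = 57801
  √(152·57801) = √8785752 = 2964.0769
r = -1560 / 2964.0769 = -0.5263
t = r·√(n−2)/√(1−r²) = -0.5263·√4 / √(1−0.276992) = -1.052600 / 0.850299 = -1.238

-1.238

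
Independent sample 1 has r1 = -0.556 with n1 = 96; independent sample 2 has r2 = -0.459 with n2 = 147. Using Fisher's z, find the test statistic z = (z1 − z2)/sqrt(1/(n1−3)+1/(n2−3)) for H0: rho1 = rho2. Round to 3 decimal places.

Fisher z-transforms: z1 = atanh(-0.556) = -0.627025, z2 = atanh(-0.459) = -0.496044; difference d = -0.130981
Var(d) = 1/93 + 1/144 = 0.0107527 + 0.0069444 = 0.0176971
z = d/√Var(d) = -0.130981 / √0.0176971 = -0.130981 / 0.133030 = -0.985

-0.985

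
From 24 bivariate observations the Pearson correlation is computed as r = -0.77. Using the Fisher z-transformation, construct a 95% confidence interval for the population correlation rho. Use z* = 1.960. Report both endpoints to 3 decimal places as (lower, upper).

(-0.895, -0.532)

z_r = atanh(-0.77) = -1.020328;  SE = 1/√(n−3) = 1/√21 = 0.218218
z-limits: -1.020328 ± 1.960·0.218218 = -1.020328 ± 0.427707 = [-1.448035, -0.592621]
ρ-limits: (tanh -1.448035, tanh -0.592621) = (-0.895, -0.532)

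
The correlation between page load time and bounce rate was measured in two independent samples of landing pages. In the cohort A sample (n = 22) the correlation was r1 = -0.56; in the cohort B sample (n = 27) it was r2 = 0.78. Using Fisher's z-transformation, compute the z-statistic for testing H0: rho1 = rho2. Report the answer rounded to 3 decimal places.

z1 = atanh(-0.56) = -0.632833,  z2 = atanh(0.78) = 1.045371
SE = √(1/(n1−3) + 1/(n2−3)) = √(1/19 + 1/24) = √(0.0526316 + 0.0416667) = √0.0942983 = 0.307080
z = (z1 − z2)/SE = (-0.632833 − 1.045371) / 0.307080 = -1.678204 / 0.307080 = -5.465

-5.465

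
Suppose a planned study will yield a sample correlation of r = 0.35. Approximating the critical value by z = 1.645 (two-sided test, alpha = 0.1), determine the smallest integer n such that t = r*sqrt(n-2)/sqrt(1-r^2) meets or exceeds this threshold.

Need r·√(n−2)/√(1−r²) ≥ 1.645
√(n−2) ≥ 1.645·√(1−0.1225) / 0.35 = 1.645·0.936750 / 0.35 = 4.4027
n−2 ≥ 19.3838  ⇒  n ≥ 21.3838
Smallest integer n = 22

22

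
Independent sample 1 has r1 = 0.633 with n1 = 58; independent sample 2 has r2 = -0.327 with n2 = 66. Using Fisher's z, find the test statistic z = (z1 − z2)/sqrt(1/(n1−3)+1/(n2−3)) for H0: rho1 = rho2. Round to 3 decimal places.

z1 = atanh(0.633) = 0.746406,  z2 = atanh(-0.327) = -0.339465
SE = √(1/(n1−3) + 1/(n2−3)) = √(1/55 + 1/63) = √(0.0181818 + 0.0158730) = √0.0340548 = 0.184539
z = (z1 − z2)/SE = (0.746406 − (-0.339465)) / 0.184539 = 1.085871 / 0.184539 = 5.884

5.884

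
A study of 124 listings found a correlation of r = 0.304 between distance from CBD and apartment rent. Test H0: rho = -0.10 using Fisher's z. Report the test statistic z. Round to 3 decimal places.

4.557

z_r = atanh(0.304) = 0.313921,  z_0 = atanh(-0.10) = -0.100335
SE = 1/√(n−3) = 1/√121 = 0.090909
z = (z_r − z_0)/SE = (0.313921 − (-0.100335)) / 0.090909 = 0.414256 / 0.090909 = 4.557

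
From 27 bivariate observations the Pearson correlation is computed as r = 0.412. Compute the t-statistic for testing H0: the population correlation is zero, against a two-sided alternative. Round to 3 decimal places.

1 − r² = 1 − 0.169744 = 0.830256;  √(1−r²) = 0.911184
√(n−2) = √25 = 5.000000
t = r·√(n−2)/√(1−r²) = 0.412 · 5.000000 / 0.911184 = 2.261

2.261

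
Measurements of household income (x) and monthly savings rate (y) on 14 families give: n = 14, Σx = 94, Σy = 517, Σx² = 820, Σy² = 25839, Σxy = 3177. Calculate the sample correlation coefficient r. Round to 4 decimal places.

-0.2607

S_xy = nΣxy − ΣxΣy = 14·3177 − 94·517 = 44478 − 48598 = -4120
S_xx = nΣx² − (Σx)² = 14·820 − 94² = 11480 − 8836 = 2644
S_yy = nΣy² − (Σy)² = 14·25839 − 517² = 361746 − 267289 = 94457
r = S_xy / √(S_xx·S_yy) = -4120 / √(2644·94457) = -4120 / √249744308 = -4120 / 15803.3005 = -0.2607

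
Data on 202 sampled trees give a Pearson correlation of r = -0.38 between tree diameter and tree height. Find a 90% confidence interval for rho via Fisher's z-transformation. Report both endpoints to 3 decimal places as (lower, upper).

(-0.475, -0.276)

Fisher z: z_r = atanh(r) = ½·ln((1+(-0.38))/(1−(-0.38))) = -0.400060
SE(z) = 1/√(n−3) = 1/√199 = 0.070888
90% ⇒ z* = 1.645; margin = 1.645·0.070888 = 0.116611
CI on z-scale: (-0.516671, -0.283449)
Back-transform: tanh(-0.516671) = -0.475127, tanh(-0.283449) = -0.276094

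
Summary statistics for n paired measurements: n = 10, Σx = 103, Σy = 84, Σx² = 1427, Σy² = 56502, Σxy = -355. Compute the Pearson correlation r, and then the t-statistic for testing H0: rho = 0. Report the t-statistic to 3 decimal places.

S_xy = nΣxy − ΣxΣy = 10·(-355) − 103·84 = -3550 − 8652 = -12202
S_xx = nΣx² − (Σx)² = 10·1427 − 103² = 14270 − 10609 = 3661
S_yy = nΣy² − (Σy)² = 10·56502 − 84² = 565020 − 7056 = 557964
r = S_xy / √(S_xx·S_yy) = -12202 / √(3661·557964) = -12202 / √2042706204 = -12202 / 45196.3074 = -0.2700
t = r·√(n−2)/√(1−r²) = -0.2700·√8 / √(1−0.072900) = -0.763675 / 0.962860 = -0.793

-0.793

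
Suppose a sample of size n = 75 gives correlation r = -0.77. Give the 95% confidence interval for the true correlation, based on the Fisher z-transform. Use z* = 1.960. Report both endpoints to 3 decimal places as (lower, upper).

(-0.849, -0.658)

Fisher z: z_r = atanh(r) = ½·ln((1+(-0.77))/(1−(-0.77))) = -1.020328
SE(z) = 1/√(n−3) = 1/√72 = 0.117851
95% ⇒ z* = 1.960; margin = 1.960·0.117851 = 0.230988
CI on z-scale: (-1.251316, -0.789340)
Back-transform: tanh(-1.251316) = -0.848652, tanh(-0.789340) = -0.658035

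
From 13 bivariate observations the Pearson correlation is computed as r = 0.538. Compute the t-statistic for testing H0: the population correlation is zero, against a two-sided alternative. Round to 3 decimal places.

1 − r² = 1 − 0.289444 = 0.710556;  √(1−r²) = 0.842945
√(n−2) = √11 = 3.316625
t = r·√(n−2)/√(1−r²) = 0.538 · 3.316625 / 0.842945 = 2.117

2.117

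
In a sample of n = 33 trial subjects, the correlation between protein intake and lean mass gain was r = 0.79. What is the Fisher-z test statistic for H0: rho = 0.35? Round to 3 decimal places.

z_r = atanh(0.79) = 1.071432,  z_0 = atanh(0.35) = 0.365444
SE = 1/√(n−3) = 1/√30 = 0.182574
z = (z_r − z_0)/SE = (1.071432 − 0.365444) / 0.182574 = 0.705988 / 0.182574 = 3.867

3.867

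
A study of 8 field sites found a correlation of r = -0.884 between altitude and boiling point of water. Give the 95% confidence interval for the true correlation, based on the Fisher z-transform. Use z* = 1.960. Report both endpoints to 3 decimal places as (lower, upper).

(-0.979, -0.476)

z_r = atanh(-0.884) = -1.393781;  SE = 1/√(n−3) = 1/√5 = 0.447214
z-limits: -1.393781 ± 1.960·0.447214 = -1.393781 ± 0.876539 = [-2.270320, -0.517242]
ρ-limits: (tanh -2.270320, tanh -0.517242) = (-0.979, -0.476)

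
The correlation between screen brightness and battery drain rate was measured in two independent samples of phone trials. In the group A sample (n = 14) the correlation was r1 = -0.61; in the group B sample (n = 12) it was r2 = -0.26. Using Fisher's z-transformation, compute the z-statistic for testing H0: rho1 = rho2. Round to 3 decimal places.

-0.985

Fisher z-transforms: z1 = atanh(-0.61) = -0.708921, z2 = atanh(-0.26) = -0.266108; difference d = -0.442813
Var(d) = 1/11 + 1/9 = 0.0909091 + 0.1111111 = 0.2020202
z = d/√Var(d) = -0.442813 / √0.2020202 = -0.442813 / 0.449467 = -0.985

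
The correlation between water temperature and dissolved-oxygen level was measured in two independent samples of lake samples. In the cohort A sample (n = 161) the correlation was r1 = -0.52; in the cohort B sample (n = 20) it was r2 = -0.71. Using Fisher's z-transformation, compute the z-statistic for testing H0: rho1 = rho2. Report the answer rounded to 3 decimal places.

z1 = atanh(-0.52) = -0.576340,  z2 = atanh(-0.71) = -0.887184
SE = √(1/(n1−3) + 1/(n2−3)) = √(1/158 + 1/17) = √(0.0063291 + 0.0588235) = √0.0651526 = 0.255250
z = (z1 − z2)/SE = (-0.576340 − (-0.887184)) / 0.255250 = 0.310844 / 0.255250 = 1.218

1.218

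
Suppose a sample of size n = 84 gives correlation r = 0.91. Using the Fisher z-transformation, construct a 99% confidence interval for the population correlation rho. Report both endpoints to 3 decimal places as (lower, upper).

(0.846, 0.948)

z_r = atanh(0.91) = 1.527524;  SE = 1/√(n−3) = 1/√81 = 0.111111
z-limits: 1.527524 ± 2.576·0.111111 = 1.527524 ± 0.286222 = [1.241302, 1.813746]
ρ-limits: (tanh 1.241302, tanh 1.813746) = (0.846, 0.948)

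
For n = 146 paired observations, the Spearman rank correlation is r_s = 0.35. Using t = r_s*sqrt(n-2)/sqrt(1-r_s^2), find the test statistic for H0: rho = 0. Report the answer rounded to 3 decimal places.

4.484

1 − r_s² = 1 − 0.1225 = 0.8775;  √(1−r_s²) = 0.936750
√(n−2) = √144 = 12.000000
t = r_s·√(n−2)/√(1−r_s²) = 0.35 · 12.000000 / 0.936750 = 4.484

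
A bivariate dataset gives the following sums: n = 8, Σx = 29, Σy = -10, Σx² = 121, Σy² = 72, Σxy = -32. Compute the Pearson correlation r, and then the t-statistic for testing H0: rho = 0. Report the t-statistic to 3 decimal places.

0.342

Numerator: nΣxy − (Σx)(Σy) = 8·(-32) − (29)(-10) = 34
Denominator: √[(nΣx²−(Σx)²)(nΣy²−(Σy)²)]
  nΣx²−(Σx)² = 8·121 − 841 = 127;  nΣy²−(Σy)² = 8·72 − 100 = 476
  √(127·476) = √60452 = 245.8699
r = 34 / 245.8699 = 0.1383
t = r·√(n−2)/√(1−r²) = 0.1383·√6 / √(1−0.019127) = 0.338764 / 0.990390 = 0.342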